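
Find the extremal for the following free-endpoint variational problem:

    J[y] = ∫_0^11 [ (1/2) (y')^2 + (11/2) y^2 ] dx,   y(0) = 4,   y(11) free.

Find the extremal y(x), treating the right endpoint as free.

The Lagrangian L = (1/2) (y')^2 + (11/2) y^2 gives
    ∂L/∂y = 11 y,   ∂L/∂y' = y'.
Euler-Lagrange: y'' − 11 y = 0.
With k = sqrt(11), the general solution is
    y(x) = A cosh(sqrt(11) x) + B sinh(sqrt(11) x).
Fixed left endpoint y(0) = 4 ⇒ A = 4.
The right endpoint x = 11 is free, so the natural (transversality) condition is ∂L/∂y' |_{x=11} = 0, i.e. y'(11) = 0.
Compute y'(x) = A k sinh(k x) + B k cosh(k x), so
    y'(11) = A k sinh(k·11) + B k cosh(k·11) = 0
    ⇒ B = −A tanh(k·11) = − 4 tanh(sqrt(11)·11).
Therefore the extremal is
    y(x) = 4 cosh(sqrt(11) x) − 4 tanh(sqrt(11)·11) sinh(sqrt(11) x).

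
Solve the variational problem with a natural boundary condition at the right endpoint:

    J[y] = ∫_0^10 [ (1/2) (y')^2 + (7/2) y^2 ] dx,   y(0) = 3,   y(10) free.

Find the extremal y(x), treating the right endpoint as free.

The Lagrangian L = (1/2) (y')^2 + (7/2) y^2 gives
    ∂L/∂y = 7 y,   ∂L/∂y' = y'.
Euler-Lagrange: y'' − 7 y = 0.
With k = sqrt(7), the general solution is
    y(x) = A cosh(sqrt(7) x) + B sinh(sqrt(7) x).
Fixed left endpoint y(0) = 3 ⇒ A = 3.
The right endpoint x = 10 is free, so the natural (transversality) condition is ∂L/∂y' |_{x=10} = 0, i.e. y'(10) = 0.
Compute y'(x) = A k sinh(k x) + B k cosh(k x), so
    y'(10) = A k sinh(k·10) + B k cosh(k·10) = 0
    ⇒ B = −A tanh(k·10) = − 3 tanh(sqrt(7)·10).
Therefore the extremal is
    y(x) = 3 cosh(sqrt(7) x) − 3 tanh(sqrt(7)·10) sinh(sqrt(7) x).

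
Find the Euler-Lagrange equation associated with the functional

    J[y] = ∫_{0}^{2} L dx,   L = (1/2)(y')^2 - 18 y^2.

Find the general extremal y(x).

The Lagrangian is L = (1/2)(y')^2 - 18 y^2.
∂L/∂y = -36y.
∂L/∂y' = y'.
The Euler-Lagrange equation d/dx(∂L/∂y') − ∂L/∂y = 0 becomes:
    y'' + 36 y = 0
General solution: y(x) = A sin(6x) + B cos(6x), where A and B are arbitrary constants fixed by the endpoint conditions.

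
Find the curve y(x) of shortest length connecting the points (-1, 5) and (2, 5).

Arc-length functional: J[y] = ∫ sqrt(1 + (y')^2) dx.
Lagrangian L = sqrt(1 + (y')^2) has no explicit y dependence, so ∂L/∂y = 0 and the Euler-Lagrange equation gives
    d/dx( y' / sqrt(1 + (y')^2) ) = 0  ⇒  y' / sqrt(1 + (y')^2) = const.
Hence y' is constant, so y(x) is affine.
Fitting the endpoints (-1, 5) and (2, 5):
    slope m = (5 − 5) / (2 − (-1)) = 0,
    intercept c = 5 − m·(-1) = 5.
Extremal: y(x) = 5.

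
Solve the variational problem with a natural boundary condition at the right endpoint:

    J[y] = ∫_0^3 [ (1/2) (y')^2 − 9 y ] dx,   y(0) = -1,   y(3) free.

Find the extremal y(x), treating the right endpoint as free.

The Lagrangian L = (1/2) (y')^2 − 9 y gives
    ∂L/∂y = −9,   ∂L/∂y' = y'.
Euler-Lagrange: d/dx(y') − (−9) = 0, i.e. y'' + 9 = 0, so
    y(x) = −(9/2) x^2 + C1 x + C2.
Fixed left endpoint y(0) = -1 ⇒ C2 = -1.
The right endpoint x = 3 is free, so the natural (transversality) condition is ∂L/∂y' |_{x=3} = 0, i.e. y'(3) = 0.
Compute y'(x) = −9 x + C1, so y'(3) = −27 + C1 = 0 ⇒ C1 = 27.
Therefore the extremal is
    y(x) = −(9/2) x^2 + 27 x − 1.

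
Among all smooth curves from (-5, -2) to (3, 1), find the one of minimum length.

Arc-length functional: J[y] = ∫ sqrt(1 + (y')^2) dx.
Lagrangian L = sqrt(1 + (y')^2) has no explicit y dependence, so ∂L/∂y = 0 and the Euler-Lagrange equation gives
    d/dx( y' / sqrt(1 + (y')^2) ) = 0  ⇒  y' / sqrt(1 + (y')^2) = const.
Hence y' is constant, so y(x) is affine.
Fitting the endpoints (-5, -2) and (3, 1):
    slope m = (1 − (-2)) / (3 − (-5)) = 3/8,
    intercept c = (-2) − m·(-5) = -1/8.
Extremal: y(x) = (3/8) x - 1/8.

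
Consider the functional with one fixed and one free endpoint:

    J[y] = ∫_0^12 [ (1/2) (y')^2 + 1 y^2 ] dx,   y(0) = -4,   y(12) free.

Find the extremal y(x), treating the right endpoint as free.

The Lagrangian L = (1/2) (y')^2 + 1 y^2 gives
    ∂L/∂y = 2 y,   ∂L/∂y' = y'.
Euler-Lagrange: y'' − 2 y = 0.
With k = sqrt(2), the general solution is
    y(x) = A cosh(sqrt(2) x) + B sinh(sqrt(2) x).
Fixed left endpoint y(0) = -4 ⇒ A = -4.
The right endpoint x = 12 is free, so the natural (transversality) condition is ∂L/∂y' |_{x=12} = 0, i.e. y'(12) = 0.
Compute y'(x) = A k sinh(k x) + B k cosh(k x), so
    y'(12) = A k sinh(k·12) + B k cosh(k·12) = 0
    ⇒ B = −A tanh(k·12) = 4 tanh(sqrt(2)·12).
Therefore the extremal is
    y(x) = −4 cosh(sqrt(2) x) + 4 tanh(sqrt(2)·12) sinh(sqrt(2) x).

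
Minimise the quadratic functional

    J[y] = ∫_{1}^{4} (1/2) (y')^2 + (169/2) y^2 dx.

The Lagrangian is L = (1/2) (y')^2 + (169/2) y^2.
Compute ∂L/∂y = 169y, ∂L/∂y' = y'.
The Euler-Lagrange equation d/dx(∂L/∂y') − ∂L/∂y = 0 reduces to
    y'' − 169 y = 0.
Its general solution is
    y(x) = A e^(13x) + B e^(−13x),
with A, B fixed by the endpoint conditions.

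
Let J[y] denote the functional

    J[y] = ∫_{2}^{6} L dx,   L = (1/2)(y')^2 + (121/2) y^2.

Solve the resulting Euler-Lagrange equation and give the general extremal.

The Lagrangian is L = (1/2)(y')^2 + (121/2) y^2.
∂L/∂y = 121y.
∂L/∂y' = y'.
The Euler-Lagrange equation d/dx(∂L/∂y') − ∂L/∂y = 0 becomes:
    y'' - 121 y = 0
General solution: y(x) = A e^(11x) + B e^(-11x), where A and B are arbitrary constants fixed by the endpoint conditions.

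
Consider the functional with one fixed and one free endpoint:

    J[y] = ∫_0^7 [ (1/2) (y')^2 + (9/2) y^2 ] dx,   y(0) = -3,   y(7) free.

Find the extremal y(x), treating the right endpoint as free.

The Lagrangian L = (1/2) (y')^2 + (9/2) y^2 gives
    ∂L/∂y = 9 y,   ∂L/∂y' = y'.
Euler-Lagrange: y'' − 9 y = 0.
With k = 3, the general solution is
    y(x) = A cosh(3 x) + B sinh(3 x).
Fixed left endpoint y(0) = -3 ⇒ A = -3.
The right endpoint x = 7 is free, so the natural (transversality) condition is ∂L/∂y' |_{x=7} = 0, i.e. y'(7) = 0.
Compute y'(x) = A k sinh(k x) + B k cosh(k x), so
    y'(7) = A k sinh(k·7) + B k cosh(k·7) = 0
    ⇒ B = −A tanh(k·7) = 3 tanh(3·7).
Therefore the extremal is
    y(x) = −3 cosh(3 x) + 3 tanh(3·7) sinh(3 x).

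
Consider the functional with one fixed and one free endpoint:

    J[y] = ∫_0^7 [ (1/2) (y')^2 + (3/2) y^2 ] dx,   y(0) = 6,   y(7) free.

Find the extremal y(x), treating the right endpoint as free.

The Lagrangian L = (1/2) (y')^2 + (3/2) y^2 gives
    ∂L/∂y = 3 y,   ∂L/∂y' = y'.
Euler-Lagrange: y'' − 3 y = 0.
With k = sqrt(3), the general solution is
    y(x) = A cosh(sqrt(3) x) + B sinh(sqrt(3) x).
Fixed left endpoint y(0) = 6 ⇒ A = 6.
The right endpoint x = 7 is free, so the natural (transversality) condition is ∂L/∂y' |_{x=7} = 0, i.e. y'(7) = 0.
Compute y'(x) = A k sinh(k x) + B k cosh(k x), so
    y'(7) = A k sinh(k·7) + B k cosh(k·7) = 0
    ⇒ B = −A tanh(k·7) = − 6 tanh(sqrt(3)·7).
Therefore the extremal is
    y(x) = 6 cosh(sqrt(3) x) − 6 tanh(sqrt(3)·7) sinh(sqrt(3) x).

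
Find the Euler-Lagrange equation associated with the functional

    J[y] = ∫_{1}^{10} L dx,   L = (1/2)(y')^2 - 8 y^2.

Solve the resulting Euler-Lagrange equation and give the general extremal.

The Lagrangian is L = (1/2)(y')^2 - 8 y^2.
∂L/∂y = -16y.
∂L/∂y' = y'.
The Euler-Lagrange equation d/dx(∂L/∂y') − ∂L/∂y = 0 becomes:
    y'' + 16 y = 0
General solution: y(x) = A sin(4x) + B cos(4x), where A and B are arbitrary constants fixed by the endpoint conditions.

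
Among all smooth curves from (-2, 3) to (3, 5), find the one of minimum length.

Arc-length functional: J[y] = ∫ sqrt(1 + (y')^2) dx.
Lagrangian L = sqrt(1 + (y')^2) has no explicit y dependence, so ∂L/∂y = 0 and the Euler-Lagrange equation gives
    d/dx( y' / sqrt(1 + (y')^2) ) = 0  ⇒  y' / sqrt(1 + (y')^2) = const.
Hence y' is constant, so y(x) is affine.
Fitting the endpoints (-2, 3) and (3, 5):
    slope m = (5 − 3) / (3 − (-2)) = 2/5,
    intercept c = 3 − m·(-2) = 19/5.
Extremal: y(x) = (2/5) x + 19/5.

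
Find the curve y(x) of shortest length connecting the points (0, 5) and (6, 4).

Arc-length functional: J[y] = ∫ sqrt(1 + (y')^2) dx.
Lagrangian L = sqrt(1 + (y')^2) has no explicit y dependence, so ∂L/∂y = 0 and the Euler-Lagrange equation gives
    d/dx( y' / sqrt(1 + (y')^2) ) = 0  ⇒  y' / sqrt(1 + (y')^2) = const.
Hence y' is constant, so y(x) is affine.
Fitting the endpoints (0, 5) and (6, 4):
    slope m = (4 − 5) / (6 − 0) = -1/6,
    intercept c = 5 − m·0 = 5.
Extremal: y(x) = (-1/6) x + 5.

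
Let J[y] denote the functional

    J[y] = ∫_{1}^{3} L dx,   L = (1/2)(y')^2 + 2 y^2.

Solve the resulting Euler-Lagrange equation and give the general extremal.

The Lagrangian is L = (1/2)(y')^2 + 2 y^2.
∂L/∂y = 4y.
∂L/∂y' = y'.
The Euler-Lagrange equation d/dx(∂L/∂y') − ∂L/∂y = 0 becomes:
    y'' - 4 y = 0
General solution: y(x) = A e^(2x) + B e^(-2x), where A and B are arbitrary constants fixed by the endpoint conditions.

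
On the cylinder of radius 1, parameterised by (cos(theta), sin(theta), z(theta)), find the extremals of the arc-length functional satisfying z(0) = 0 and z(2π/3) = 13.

Parameterise the cylinder of radius R = 1 as
    r(θ) = (cos θ, sin θ, z(θ)).
The arc-length element is
    ds = sqrt(1 + (dz/dθ)^2) dθ,
so the Lagrangian is L = sqrt(1 + z'^2).
L depends on z' only, not on z or θ, so ∂L/∂z = 0 and
    ∂L/∂z' = z' / sqrt(1 + z'^2).
The Euler-Lagrange equation gives
    d/dθ( z' / sqrt(1 + z'^2) ) = 0,
so z' is constant. Integrating once:
    z(θ) = a θ + b,
a helix on the cylinder (a straight line when the cylinder is unrolled). The constants a, b are determined by the endpoint conditions.
With endpoint conditions z(0) = 0 and z(2π/3) = 13: from z(0) = b we get b = 0, and a·2π/3 + 0 = 13 gives a = 39/(2π), so
    z(θ) = (39/(2π)) θ.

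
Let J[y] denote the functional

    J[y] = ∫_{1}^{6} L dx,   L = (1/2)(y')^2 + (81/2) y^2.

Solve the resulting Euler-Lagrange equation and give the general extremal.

The Lagrangian is L = (1/2)(y')^2 + (81/2) y^2.
∂L/∂y = 81y.
∂L/∂y' = y'.
The Euler-Lagrange equation d/dx(∂L/∂y') − ∂L/∂y = 0 becomes:
    y'' - 81 y = 0
General solution: y(x) = A e^(9x) + B e^(-9x), where A and B are arbitrary constants fixed by the endpoint conditions.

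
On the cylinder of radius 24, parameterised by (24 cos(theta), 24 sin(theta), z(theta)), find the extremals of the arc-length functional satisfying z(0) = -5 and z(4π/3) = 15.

Parameterise the cylinder of radius R = 24 as
    r(θ) = (24 cos θ, 24 sin θ, z(θ)).
The arc-length element is
    ds = sqrt(576 + (dz/dθ)^2) dθ,
so the Lagrangian is L = sqrt(576 + z'^2).
L depends on z' only, not on z or θ, so ∂L/∂z = 0 and
    ∂L/∂z' = z' / sqrt(576 + z'^2).
The Euler-Lagrange equation gives
    d/dθ( z' / sqrt(576 + z'^2) ) = 0,
so z' is constant. Integrating once:
    z(θ) = a θ + b,
a helix on the cylinder (a straight line when the cylinder is unrolled). The constants a, b are determined by the endpoint conditions.
With endpoint conditions z(0) = -5 and z(4π/3) = 15: from z(0) = b we get b = -5, and a·4π/3 + -5 = 15 gives a = 15/π, so
    z(θ) = (15/π) θ − 5.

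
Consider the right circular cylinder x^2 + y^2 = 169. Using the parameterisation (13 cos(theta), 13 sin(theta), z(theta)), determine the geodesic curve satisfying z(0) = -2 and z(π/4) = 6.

Parameterise the cylinder of radius R = 13 as
    r(θ) = (13 cos θ, 13 sin θ, z(θ)).
The arc-length element is
    ds = sqrt(169 + (dz/dθ)^2) dθ,
so the Lagrangian is L = sqrt(169 + z'^2).
L depends on z' only, not on z or θ, so ∂L/∂z = 0 and
    ∂L/∂z' = z' / sqrt(169 + z'^2).
The Euler-Lagrange equation gives
    d/dθ( z' / sqrt(169 + z'^2) ) = 0,
so z' is constant. Integrating once:
    z(θ) = a θ + b,
a helix on the cylinder (a straight line when the cylinder is unrolled). The constants a, b are determined by the endpoint conditions.
With endpoint conditions z(0) = -2 and z(π/4) = 6: from z(0) = b we get b = -2, and a·π/4 + -2 = 6 gives a = 32/π, so
    z(θ) = (32/π) θ − 2.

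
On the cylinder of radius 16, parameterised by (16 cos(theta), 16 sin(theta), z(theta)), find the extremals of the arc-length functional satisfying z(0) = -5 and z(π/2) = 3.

Parameterise the cylinder of radius R = 16 as
    r(θ) = (16 cos θ, 16 sin θ, z(θ)).
The arc-length element is
    ds = sqrt(256 + (dz/dθ)^2) dθ,
so the Lagrangian is L = sqrt(256 + z'^2).
L depends on z' only, not on z or θ, so ∂L/∂z = 0 and
    ∂L/∂z' = z' / sqrt(256 + z'^2).
The Euler-Lagrange equation gives
    d/dθ( z' / sqrt(256 + z'^2) ) = 0,
so z' is constant. Integrating once:
    z(θ) = a θ + b,
a helix on the cylinder (a straight line when the cylinder is unrolled). The constants a, b are determined by the endpoint conditions.
With endpoint conditions z(0) = -5 and z(π/2) = 3: from z(0) = b we get b = -5, and a·π/2 + -5 = 3 gives a = 16/π, so
    z(θ) = (16/π) θ − 5.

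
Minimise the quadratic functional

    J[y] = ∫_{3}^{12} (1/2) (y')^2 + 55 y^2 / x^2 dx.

The Lagrangian is L = (1/2) (y')^2 + 55 y^2 / x^2.
Compute ∂L/∂y = 110y/x^2, ∂L/∂y' = y'.
The Euler-Lagrange equation d/dx(∂L/∂y') − ∂L/∂y = 0 reduces to
    y'' − 110/x^2 · y = 0  (x > 0).
Its general solution is
    y(x) = A x^11 + B x^(-10),
with A, B fixed by the endpoint conditions.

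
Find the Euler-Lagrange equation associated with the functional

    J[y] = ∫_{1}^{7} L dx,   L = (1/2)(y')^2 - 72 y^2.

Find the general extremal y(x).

The Lagrangian is L = (1/2)(y')^2 - 72 y^2.
∂L/∂y = -144y.
∂L/∂y' = y'.
The Euler-Lagrange equation d/dx(∂L/∂y') − ∂L/∂y = 0 becomes:
    y'' + 144 y = 0
General solution: y(x) = A sin(12x) + B cos(12x), where A and B are arbitrary constants fixed by the endpoint conditions.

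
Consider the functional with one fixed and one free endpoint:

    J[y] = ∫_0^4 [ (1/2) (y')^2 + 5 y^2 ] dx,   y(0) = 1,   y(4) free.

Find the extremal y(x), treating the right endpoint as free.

The Lagrangian L = (1/2) (y')^2 + 5 y^2 gives
    ∂L/∂y = 10 y,   ∂L/∂y' = y'.
Euler-Lagrange: y'' − 10 y = 0.
With k = sqrt(10), the general solution is
    y(x) = A cosh(sqrt(10) x) + B sinh(sqrt(10) x).
Fixed left endpoint y(0) = 1 ⇒ A = 1.
The right endpoint x = 4 is free, so the natural (transversality) condition is ∂L/∂y' |_{x=4} = 0, i.e. y'(4) = 0.
Compute y'(x) = A k sinh(k x) + B k cosh(k x), so
    y'(4) = A k sinh(k·4) + B k cosh(k·4) = 0
    ⇒ B = −A tanh(k·4) = − tanh(sqrt(10)·4).
Therefore the extremal is
    y(x) = cosh(sqrt(10) x) − tanh(sqrt(10)·4) sinh(sqrt(10) x).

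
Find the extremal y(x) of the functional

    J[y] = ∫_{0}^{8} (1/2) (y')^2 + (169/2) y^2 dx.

The Lagrangian is L = (1/2) (y')^2 + (169/2) y^2.
Compute ∂L/∂y = 169y, ∂L/∂y' = y'.
The Euler-Lagrange equation d/dx(∂L/∂y') − ∂L/∂y = 0 reduces to
    y'' − 169 y = 0.
Its general solution is
    y(x) = A e^(13x) + B e^(−13x),
with A, B fixed by the endpoint conditions.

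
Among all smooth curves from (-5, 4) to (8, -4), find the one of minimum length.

Arc-length functional: J[y] = ∫ sqrt(1 + (y')^2) dx.
Lagrangian L = sqrt(1 + (y')^2) has no explicit y dependence, so ∂L/∂y = 0 and the Euler-Lagrange equation gives
    d/dx( y' / sqrt(1 + (y')^2) ) = 0  ⇒  y' / sqrt(1 + (y')^2) = const.
Hence y' is constant, so y(x) is affine.
Fitting the endpoints (-5, 4) and (8, -4):
    slope m = ((-4) − 4) / (8 − (-5)) = -8/13,
    intercept c = 4 − m·(-5) = 12/13.
Extremal: y(x) = (-8/13) x + 12/13.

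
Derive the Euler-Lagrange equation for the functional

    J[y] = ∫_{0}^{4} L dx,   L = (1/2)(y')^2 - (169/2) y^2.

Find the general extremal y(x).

The Lagrangian is L = (1/2)(y')^2 - (169/2) y^2.
∂L/∂y = -169y.
∂L/∂y' = y'.
The Euler-Lagrange equation d/dx(∂L/∂y') − ∂L/∂y = 0 becomes:
    y'' + 169 y = 0
General solution: y(x) = A sin(13x) + B cos(13x), where A and B are arbitrary constants fixed by the endpoint conditions.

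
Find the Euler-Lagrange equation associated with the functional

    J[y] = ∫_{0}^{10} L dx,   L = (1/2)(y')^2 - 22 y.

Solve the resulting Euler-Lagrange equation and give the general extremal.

The Lagrangian is L = (1/2)(y')^2 - 22 y.
∂L/∂y = -22.
∂L/∂y' = y'.
The Euler-Lagrange equation d/dx(∂L/∂y') − ∂L/∂y = 0 becomes:
    y'' + 22 = 0
General solution: y(x) = -11 x^2 + A x + B, where A and B are arbitrary constants fixed by the endpoint conditions.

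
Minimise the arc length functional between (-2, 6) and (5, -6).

Arc-length functional: J[y] = ∫ sqrt(1 + (y')^2) dx.
Lagrangian L = sqrt(1 + (y')^2) has no explicit y dependence, so ∂L/∂y = 0 and the Euler-Lagrange equation gives
    d/dx( y' / sqrt(1 + (y')^2) ) = 0  ⇒  y' / sqrt(1 + (y')^2) = const.
Hence y' is constant, so y(x) is affine.
Fitting the endpoints (-2, 6) and (5, -6):
    slope m = ((-6) − 6) / (5 − (-2)) = -12/7,
    intercept c = 6 − m·(-2) = 18/7.
Extremal: y(x) = (-12/7) x + 18/7.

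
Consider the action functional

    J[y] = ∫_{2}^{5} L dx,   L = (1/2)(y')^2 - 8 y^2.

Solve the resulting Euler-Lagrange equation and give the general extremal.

The Lagrangian is L = (1/2)(y')^2 - 8 y^2.
∂L/∂y = -16y.
∂L/∂y' = y'.
The Euler-Lagrange equation d/dx(∂L/∂y') − ∂L/∂y = 0 becomes:
    y'' + 16 y = 0
General solution: y(x) = A sin(4x) + B cos(4x), where A and B are arbitrary constants fixed by the endpoint conditions.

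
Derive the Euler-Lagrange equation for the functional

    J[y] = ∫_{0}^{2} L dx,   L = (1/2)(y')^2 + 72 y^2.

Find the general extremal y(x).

The Lagrangian is L = (1/2)(y')^2 + 72 y^2.
∂L/∂y = 144y.
∂L/∂y' = y'.
The Euler-Lagrange equation d/dx(∂L/∂y') − ∂L/∂y = 0 becomes:
    y'' - 144 y = 0
General solution: y(x) = A e^(12x) + B e^(-12x), where A and B are arbitrary constants fixed by the endpoint conditions.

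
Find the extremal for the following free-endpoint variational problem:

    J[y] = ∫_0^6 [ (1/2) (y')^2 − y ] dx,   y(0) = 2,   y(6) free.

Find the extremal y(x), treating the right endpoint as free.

The Lagrangian L = (1/2) (y')^2 − y gives
    ∂L/∂y = −1,   ∂L/∂y' = y'.
Euler-Lagrange: d/dx(y') − (−1) = 0, i.e. y'' + 1 = 0, so
    y(x) = −(1/2) x^2 + C1 x + C2.
Fixed left endpoint y(0) = 2 ⇒ C2 = 2.
The right endpoint x = 6 is free, so the natural (transversality) condition is ∂L/∂y' |_{x=6} = 0, i.e. y'(6) = 0.
Compute y'(x) = −1 x + C1, so y'(6) = −6 + C1 = 0 ⇒ C1 = 6.
Therefore the extremal is
    y(x) = −x^2/2 + 6 x + 2.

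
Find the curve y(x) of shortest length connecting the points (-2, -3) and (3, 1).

Arc-length functional: J[y] = ∫ sqrt(1 + (y')^2) dx.
Lagrangian L = sqrt(1 + (y')^2) has no explicit y dependence, so ∂L/∂y = 0 and the Euler-Lagrange equation gives
    d/dx( y' / sqrt(1 + (y')^2) ) = 0  ⇒  y' / sqrt(1 + (y')^2) = const.
Hence y' is constant, so y(x) is affine.
Fitting the endpoints (-2, -3) and (3, 1):
    slope m = (1 − (-3)) / (3 − (-2)) = 4/5,
    intercept c = (-3) − m·(-2) = -7/5.
Extremal: y(x) = (4/5) x - 7/5.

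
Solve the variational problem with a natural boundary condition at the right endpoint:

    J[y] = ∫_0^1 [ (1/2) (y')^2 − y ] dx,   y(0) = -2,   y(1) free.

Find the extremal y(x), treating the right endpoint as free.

The Lagrangian L = (1/2) (y')^2 − y gives
    ∂L/∂y = −1,   ∂L/∂y' = y'.
Euler-Lagrange: d/dx(y') − (−1) = 0, i.e. y'' + 1 = 0, so
    y(x) = −(1/2) x^2 + C1 x + C2.
Fixed left endpoint y(0) = -2 ⇒ C2 = -2.
The right endpoint x = 1 is free, so the natural (transversality) condition is ∂L/∂y' |_{x=1} = 0, i.e. y'(1) = 0.
Compute y'(x) = −1 x + C1, so y'(1) = −1 + C1 = 0 ⇒ C1 = 1.
Therefore the extremal is
    y(x) = −x^2/2 + x − 2.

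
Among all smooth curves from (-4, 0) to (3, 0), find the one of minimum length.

Arc-length functional: J[y] = ∫ sqrt(1 + (y')^2) dx.
Lagrangian L = sqrt(1 + (y')^2) has no explicit y dependence, so ∂L/∂y = 0 and the Euler-Lagrange equation gives
    d/dx( y' / sqrt(1 + (y')^2) ) = 0  ⇒  y' / sqrt(1 + (y')^2) = const.
Hence y' is constant, so y(x) is affine.
Fitting the endpoints (-4, 0) and (3, 0):
    slope m = (0 − 0) / (3 − (-4)) = 0,
    intercept c = 0 − m·(-4) = 0.
Extremal: y(x) = 0.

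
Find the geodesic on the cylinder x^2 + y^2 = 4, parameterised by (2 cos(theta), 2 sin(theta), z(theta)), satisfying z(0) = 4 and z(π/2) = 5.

Parameterise the cylinder of radius R = 2 as
    r(θ) = (2 cos θ, 2 sin θ, z(θ)).
The arc-length element is
    ds = sqrt(4 + (dz/dθ)^2) dθ,
so the Lagrangian is L = sqrt(4 + z'^2).
L depends on z' only, not on z or θ, so ∂L/∂z = 0 and
    ∂L/∂z' = z' / sqrt(4 + z'^2).
The Euler-Lagrange equation gives
    d/dθ( z' / sqrt(4 + z'^2) ) = 0,
so z' is constant. Integrating once:
    z(θ) = a θ + b,
a helix on the cylinder (a straight line when the cylinder is unrolled). The constants a, b are determined by the endpoint conditions.
With endpoint conditions z(0) = 4 and z(π/2) = 5: from z(0) = b we get b = 4, and a·π/2 + 4 = 5 gives a = 2/π, so
    z(θ) = (2/π) θ + 4.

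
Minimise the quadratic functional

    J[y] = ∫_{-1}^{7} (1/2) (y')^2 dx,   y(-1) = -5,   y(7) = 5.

The Lagrangian is L = (1/2) (y')^2.
Compute ∂L/∂y = 0, ∂L/∂y' = y'.
The Euler-Lagrange equation d/dx(∂L/∂y') − ∂L/∂y = 0 reduces to
    y'' = 0.
Its general solution is
    y(x) = A x + B,
with A, B fixed by the endpoint conditions.
Applying the endpoint conditions y(-1) = -5 and y(7) = 5: solve A·-1 + B = -5 and A·7 + B = 5. Subtracting gives A(7 − -1) = 5 − -5, so A = 5/4, and B = -5 − A·-1 = -15/4. Therefore
    y(x) = (5/4) x - 15/4.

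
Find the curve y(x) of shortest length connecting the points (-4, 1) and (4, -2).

Arc-length functional: J[y] = ∫ sqrt(1 + (y')^2) dx.
Lagrangian L = sqrt(1 + (y')^2) has no explicit y dependence, so ∂L/∂y = 0 and the Euler-Lagrange equation gives
    d/dx( y' / sqrt(1 + (y')^2) ) = 0  ⇒  y' / sqrt(1 + (y')^2) = const.
Hence y' is constant, so y(x) is affine.
Fitting the endpoints (-4, 1) and (4, -2):
    slope m = ((-2) − 1) / (4 − (-4)) = -3/8,
    intercept c = 1 − m·(-4) = -1/2.
Extremal: y(x) = (-3/8) x - 1/2.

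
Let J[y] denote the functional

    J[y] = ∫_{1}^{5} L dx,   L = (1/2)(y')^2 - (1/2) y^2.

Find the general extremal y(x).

The Lagrangian is L = (1/2)(y')^2 - (1/2) y^2.
∂L/∂y = -y.
∂L/∂y' = y'.
The Euler-Lagrange equation d/dx(∂L/∂y') − ∂L/∂y = 0 becomes:
    y'' + y = 0
General solution: y(x) = A sin(x) + B cos(x), where A and B are arbitrary constants fixed by the endpoint conditions.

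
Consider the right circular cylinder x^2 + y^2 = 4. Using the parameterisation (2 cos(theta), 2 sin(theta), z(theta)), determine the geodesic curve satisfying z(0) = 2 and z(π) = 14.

Parameterise the cylinder of radius R = 2 as
    r(θ) = (2 cos θ, 2 sin θ, z(θ)).
The arc-length element is
    ds = sqrt(4 + (dz/dθ)^2) dθ,
so the Lagrangian is L = sqrt(4 + z'^2).
L depends on z' only, not on z or θ, so ∂L/∂z = 0 and
    ∂L/∂z' = z' / sqrt(4 + z'^2).
The Euler-Lagrange equation gives
    d/dθ( z' / sqrt(4 + z'^2) ) = 0,
so z' is constant. Integrating once:
    z(θ) = a θ + b,
a helix on the cylinder (a straight line when the cylinder is unrolled). The constants a, b are determined by the endpoint conditions.
With endpoint conditions z(0) = 2 and z(π) = 14: from z(0) = b we get b = 2, and a·π + 2 = 14 gives a = 12/π, so
    z(θ) = (12/π) θ + 2.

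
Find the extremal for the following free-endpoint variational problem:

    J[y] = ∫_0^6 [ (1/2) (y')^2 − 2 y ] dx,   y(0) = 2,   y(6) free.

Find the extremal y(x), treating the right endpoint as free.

The Lagrangian L = (1/2) (y')^2 − 2 y gives
    ∂L/∂y = −2,   ∂L/∂y' = y'.
Euler-Lagrange: d/dx(y') − (−2) = 0, i.e. y'' + 2 = 0, so
    y(x) = −(2/2) x^2 + C1 x + C2.
Fixed left endpoint y(0) = 2 ⇒ C2 = 2.
The right endpoint x = 6 is free, so the natural (transversality) condition is ∂L/∂y' |_{x=6} = 0, i.e. y'(6) = 0.
Compute y'(x) = −2 x + C1, so y'(6) = −12 + C1 = 0 ⇒ C1 = 12.
Therefore the extremal is
    y(x) = −x^2 + 12 x + 2.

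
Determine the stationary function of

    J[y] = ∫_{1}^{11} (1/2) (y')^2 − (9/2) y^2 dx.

The Lagrangian is L = (1/2) (y')^2 − (9/2) y^2.
Compute ∂L/∂y = -9y, ∂L/∂y' = y'.
The Euler-Lagrange equation d/dx(∂L/∂y') − ∂L/∂y = 0 reduces to
    y'' + 9 y = 0.
Its general solution is
    y(x) = A sin(3x) + B cos(3x),
with A, B fixed by the endpoint conditions.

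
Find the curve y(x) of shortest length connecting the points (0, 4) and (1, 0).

Arc-length functional: J[y] = ∫ sqrt(1 + (y')^2) dx.
Lagrangian L = sqrt(1 + (y')^2) has no explicit y dependence, so ∂L/∂y = 0 and the Euler-Lagrange equation gives
    d/dx( y' / sqrt(1 + (y')^2) ) = 0  ⇒  y' / sqrt(1 + (y')^2) = const.
Hence y' is constant, so y(x) is affine.
Fitting the endpoints (0, 4) and (1, 0):
    slope m = (0 − 4) / (1 − 0) = -4,
    intercept c = 4 − m·0 = 4.
Extremal: y(x) = -4 x + 4.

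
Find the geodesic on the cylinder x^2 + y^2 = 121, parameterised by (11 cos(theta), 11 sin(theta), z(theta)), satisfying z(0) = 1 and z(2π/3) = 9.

Parameterise the cylinder of radius R = 11 as
    r(θ) = (11 cos θ, 11 sin θ, z(θ)).
The arc-length element is
    ds = sqrt(121 + (dz/dθ)^2) dθ,
so the Lagrangian is L = sqrt(121 + z'^2).
L depends on z' only, not on z or θ, so ∂L/∂z = 0 and
    ∂L/∂z' = z' / sqrt(121 + z'^2).
The Euler-Lagrange equation gives
    d/dθ( z' / sqrt(121 + z'^2) ) = 0,
so z' is constant. Integrating once:
    z(θ) = a θ + b,
a helix on the cylinder (a straight line when the cylinder is unrolled). The constants a, b are determined by the endpoint conditions.
With endpoint conditions z(0) = 1 and z(2π/3) = 9: from z(0) = b we get b = 1, and a·2π/3 + 1 = 9 gives a = 12/π, so
    z(θ) = (12/π) θ + 1.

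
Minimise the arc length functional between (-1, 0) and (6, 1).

Arc-length functional: J[y] = ∫ sqrt(1 + (y')^2) dx.
Lagrangian L = sqrt(1 + (y')^2) has no explicit y dependence, so ∂L/∂y = 0 and the Euler-Lagrange equation gives
    d/dx( y' / sqrt(1 + (y')^2) ) = 0  ⇒  y' / sqrt(1 + (y')^2) = const.
Hence y' is constant, so y(x) is affine.
Fitting the endpoints (-1, 0) and (6, 1):
    slope m = (1 − 0) / (6 − (-1)) = 1/7,
    intercept c = 0 − m·(-1) = 1/7.
Extremal: y(x) = (1/7) x + 1/7.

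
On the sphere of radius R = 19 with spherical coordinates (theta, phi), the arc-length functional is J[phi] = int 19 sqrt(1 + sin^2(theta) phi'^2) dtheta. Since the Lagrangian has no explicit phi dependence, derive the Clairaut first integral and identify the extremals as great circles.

On the sphere of radius R = 19 with spherical coordinates (θ, φ), the induced metric is
    ds^2 = 361(dθ^2 + sin^2(θ) dφ^2).
Parameterise by θ; the arc-length functional is
    J[φ] = ∫ 19 sqrt(1 + sin^2(θ) (dφ/dθ)^2) dθ,
so L = 19 sqrt(1 + sin^2(θ) φ'^2). Compute
    ∂L/∂φ = 0  (L has no explicit φ dependence),
    ∂L/∂φ' = 19 sin^2(θ) φ' / sqrt(1 + sin^2(θ) φ'^2).
Since ∂L/∂φ = 0, the Euler-Lagrange equation
    d/dθ(∂L/∂φ') − ∂L/∂φ = 0
reduces to d/dθ(∂L/∂φ') = 0, i.e. the momentum conjugate to φ is conserved:
    19 sin^2(θ) φ' / sqrt(1 + sin^2(θ) φ'^2) = C.
The overall factor of 19 is constant, so dividing through gives Clairaut's relation sin^2(θ) φ' / sqrt(1 + sin^2(θ) φ'^2) = C' (with C' = C/19). Solving for φ' and integrating gives the great-circle family
    cot(θ) = A cos(φ − φ_0),
i.e. the intersection of the sphere with a plane through the origin. The two constants A and φ_0 (equivalently C and one phase) are fixed by the two endpoint conditions.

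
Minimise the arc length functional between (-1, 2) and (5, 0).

Arc-length functional: J[y] = ∫ sqrt(1 + (y')^2) dx.
Lagrangian L = sqrt(1 + (y')^2) has no explicit y dependence, so ∂L/∂y = 0 and the Euler-Lagrange equation gives
    d/dx( y' / sqrt(1 + (y')^2) ) = 0  ⇒  y' / sqrt(1 + (y')^2) = const.
Hence y' is constant, so y(x) is affine.
Fitting the endpoints (-1, 2) and (5, 0):
    slope m = (0 − 2) / (5 − (-1)) = -1/3,
    intercept c = 2 − m·(-1) = 5/3.
Extremal: y(x) = (-1/3) x + 5/3.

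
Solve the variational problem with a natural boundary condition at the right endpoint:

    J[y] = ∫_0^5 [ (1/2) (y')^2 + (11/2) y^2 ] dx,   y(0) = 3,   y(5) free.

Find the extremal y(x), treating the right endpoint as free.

The Lagrangian L = (1/2) (y')^2 + (11/2) y^2 gives
    ∂L/∂y = 11 y,   ∂L/∂y' = y'.
Euler-Lagrange: y'' − 11 y = 0.
With k = sqrt(11), the general solution is
    y(x) = A cosh(sqrt(11) x) + B sinh(sqrt(11) x).
Fixed left endpoint y(0) = 3 ⇒ A = 3.
The right endpoint x = 5 is free, so the natural (transversality) condition is ∂L/∂y' |_{x=5} = 0, i.e. y'(5) = 0.
Compute y'(x) = A k sinh(k x) + B k cosh(k x), so
    y'(5) = A k sinh(k·5) + B k cosh(k·5) = 0
    ⇒ B = −A tanh(k·5) = − 3 tanh(sqrt(11)·5).
Therefore the extremal is
    y(x) = 3 cosh(sqrt(11) x) − 3 tanh(sqrt(11)·5) sinh(sqrt(11) x).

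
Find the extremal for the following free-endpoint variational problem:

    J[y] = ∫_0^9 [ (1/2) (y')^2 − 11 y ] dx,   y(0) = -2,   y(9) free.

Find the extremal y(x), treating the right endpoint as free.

The Lagrangian L = (1/2) (y')^2 − 11 y gives
    ∂L/∂y = −11,   ∂L/∂y' = y'.
Euler-Lagrange: d/dx(y') − (−11) = 0, i.e. y'' + 11 = 0, so
    y(x) = −(11/2) x^2 + C1 x + C2.
Fixed left endpoint y(0) = -2 ⇒ C2 = -2.
The right endpoint x = 9 is free, so the natural (transversality) condition is ∂L/∂y' |_{x=9} = 0, i.e. y'(9) = 0.
Compute y'(x) = −11 x + C1, so y'(9) = −99 + C1 = 0 ⇒ C1 = 99.
Therefore the extremal is
    y(x) = −(11/2) x^2 + 99 x − 2.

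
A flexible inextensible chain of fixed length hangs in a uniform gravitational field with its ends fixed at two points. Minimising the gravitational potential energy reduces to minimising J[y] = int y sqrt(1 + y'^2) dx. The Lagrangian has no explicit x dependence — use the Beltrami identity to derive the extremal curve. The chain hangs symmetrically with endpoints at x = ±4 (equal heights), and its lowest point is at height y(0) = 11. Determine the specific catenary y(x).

The Lagrangian L(y, y') = y sqrt(1 + y'^2) has no explicit x dependence, so the Beltrami identity applies:
    L − y' ∂L/∂y' = C.
Compute ∂L/∂y' = y · y' / sqrt(1 + y'^2). Then
    L − y' ∂L/∂y'
    = y sqrt(1 + y'^2) − y · y'^2 / sqrt(1 + y'^2)
    = y (1 + y'^2 − y'^2) / sqrt(1 + y'^2)
    = y / sqrt(1 + y'^2) = C.
Squaring gives y^2 = C^2 (1 + y'^2), i.e.
    y'^2 = y^2 / C^2 − 1.
Separating variables,
    dy / sqrt(y^2 − C^2) = dx / C,
and integrating gives arccosh(y / C) = (x − a)/C, so
    y(x) = C cosh((x − a)/C),
the catenary. The constants C and a are fixed by the two endpoint conditions (and, for the hanging-chain problem, the length constraint selects C).
Now fit the given data. The endpoints x = ±4 are symmetric at equal height, so the catenary is even about its minimum: a = 0 and y(x) = C cosh(x/C). The lowest point is y(0) = C cosh(0) = C, and we are told y(0) = 11, so C = 11. Therefore
    y(x) = 11 cosh(x/11),
and at the endpoints
    y(±4) = 11 cosh(4/11).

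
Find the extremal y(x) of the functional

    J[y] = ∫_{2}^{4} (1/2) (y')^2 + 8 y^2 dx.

The Lagrangian is L = (1/2) (y')^2 + 8 y^2.
Compute ∂L/∂y = 16y, ∂L/∂y' = y'.
The Euler-Lagrange equation d/dx(∂L/∂y') − ∂L/∂y = 0 reduces to
    y'' − 16 y = 0.
Its general solution is
    y(x) = A e^(4x) + B e^(−4x),
with A, B fixed by the endpoint conditions.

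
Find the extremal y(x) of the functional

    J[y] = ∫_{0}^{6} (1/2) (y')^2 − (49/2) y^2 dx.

The Lagrangian is L = (1/2) (y')^2 − (49/2) y^2.
Compute ∂L/∂y = -49y, ∂L/∂y' = y'.
The Euler-Lagrange equation d/dx(∂L/∂y') − ∂L/∂y = 0 reduces to
    y'' + 49 y = 0.
Its general solution is
    y(x) = A sin(7x) + B cos(7x),
with A, B fixed by the endpoint conditions.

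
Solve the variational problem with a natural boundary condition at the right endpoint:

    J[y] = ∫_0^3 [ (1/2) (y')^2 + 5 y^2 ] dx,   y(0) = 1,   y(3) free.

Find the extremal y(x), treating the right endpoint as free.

The Lagrangian L = (1/2) (y')^2 + 5 y^2 gives
    ∂L/∂y = 10 y,   ∂L/∂y' = y'.
Euler-Lagrange: y'' − 10 y = 0.
With k = sqrt(10), the general solution is
    y(x) = A cosh(sqrt(10) x) + B sinh(sqrt(10) x).
Fixed left endpoint y(0) = 1 ⇒ A = 1.
The right endpoint x = 3 is free, so the natural (transversality) condition is ∂L/∂y' |_{x=3} = 0, i.e. y'(3) = 0.
Compute y'(x) = A k sinh(k x) + B k cosh(k x), so
    y'(3) = A k sinh(k·3) + B k cosh(k·3) = 0
    ⇒ B = −A tanh(k·3) = − tanh(sqrt(10)·3).
Therefore the extremal is
    y(x) = cosh(sqrt(10) x) − tanh(sqrt(10)·3) sinh(sqrt(10) x).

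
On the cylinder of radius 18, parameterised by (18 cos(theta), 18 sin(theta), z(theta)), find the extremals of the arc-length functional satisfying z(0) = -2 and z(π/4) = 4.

Parameterise the cylinder of radius R = 18 as
    r(θ) = (18 cos θ, 18 sin θ, z(θ)).
The arc-length element is
    ds = sqrt(324 + (dz/dθ)^2) dθ,
so the Lagrangian is L = sqrt(324 + z'^2).
L depends on z' only, not on z or θ, so ∂L/∂z = 0 and
    ∂L/∂z' = z' / sqrt(324 + z'^2).
The Euler-Lagrange equation gives
    d/dθ( z' / sqrt(324 + z'^2) ) = 0,
so z' is constant. Integrating once:
    z(θ) = a θ + b,
a helix on the cylinder (a straight line when the cylinder is unrolled). The constants a, b are determined by the endpoint conditions.
With endpoint conditions z(0) = -2 and z(π/4) = 4: from z(0) = b we get b = -2, and a·π/4 + -2 = 4 gives a = 24/π, so
    z(θ) = (24/π) θ − 2.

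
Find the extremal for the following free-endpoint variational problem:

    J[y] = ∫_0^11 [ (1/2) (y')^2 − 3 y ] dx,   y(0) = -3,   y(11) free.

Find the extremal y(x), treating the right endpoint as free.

The Lagrangian L = (1/2) (y')^2 − 3 y gives
    ∂L/∂y = −3,   ∂L/∂y' = y'.
Euler-Lagrange: d/dx(y') − (−3) = 0, i.e. y'' + 3 = 0, so
    y(x) = −(3/2) x^2 + C1 x + C2.
Fixed left endpoint y(0) = -3 ⇒ C2 = -3.
The right endpoint x = 11 is free, so the natural (transversality) condition is ∂L/∂y' |_{x=11} = 0, i.e. y'(11) = 0.
Compute y'(x) = −3 x + C1, so y'(11) = −33 + C1 = 0 ⇒ C1 = 33.
Therefore the extremal is
    y(x) = −(3/2) x^2 + 33 x − 3.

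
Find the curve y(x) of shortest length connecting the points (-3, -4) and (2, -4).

Arc-length functional: J[y] = ∫ sqrt(1 + (y')^2) dx.
Lagrangian L = sqrt(1 + (y')^2) has no explicit y dependence, so ∂L/∂y = 0 and the Euler-Lagrange equation gives
    d/dx( y' / sqrt(1 + (y')^2) ) = 0  ⇒  y' / sqrt(1 + (y')^2) = const.
Hence y' is constant, so y(x) is affine.
Fitting the endpoints (-3, -4) and (2, -4):
    slope m = ((-4) − (-4)) / (2 − (-3)) = 0,
    intercept c = (-4) − m·(-3) = -4.
Extremal: y(x) = -4.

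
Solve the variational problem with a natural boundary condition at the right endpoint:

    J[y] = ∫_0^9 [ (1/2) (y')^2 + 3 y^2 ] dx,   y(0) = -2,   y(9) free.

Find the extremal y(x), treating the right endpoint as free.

The Lagrangian L = (1/2) (y')^2 + 3 y^2 gives
    ∂L/∂y = 6 y,   ∂L/∂y' = y'.
Euler-Lagrange: y'' − 6 y = 0.
With k = sqrt(6), the general solution is
    y(x) = A cosh(sqrt(6) x) + B sinh(sqrt(6) x).
Fixed left endpoint y(0) = -2 ⇒ A = -2.
The right endpoint x = 9 is free, so the natural (transversality) condition is ∂L/∂y' |_{x=9} = 0, i.e. y'(9) = 0.
Compute y'(x) = A k sinh(k x) + B k cosh(k x), so
    y'(9) = A k sinh(k·9) + B k cosh(k·9) = 0
    ⇒ B = −A tanh(k·9) = 2 tanh(sqrt(6)·9).
Therefore the extremal is
    y(x) = −2 cosh(sqrt(6) x) + 2 tanh(sqrt(6)·9) sinh(sqrt(6) x).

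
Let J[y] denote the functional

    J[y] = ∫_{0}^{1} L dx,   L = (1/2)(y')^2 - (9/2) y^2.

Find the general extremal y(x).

The Lagrangian is L = (1/2)(y')^2 - (9/2) y^2.
∂L/∂y = -9y.
∂L/∂y' = y'.
The Euler-Lagrange equation d/dx(∂L/∂y') − ∂L/∂y = 0 becomes:
    y'' + 9 y = 0
General solution: y(x) = A sin(3x) + B cos(3x), where A and B are arbitrary constants fixed by the endpoint conditions.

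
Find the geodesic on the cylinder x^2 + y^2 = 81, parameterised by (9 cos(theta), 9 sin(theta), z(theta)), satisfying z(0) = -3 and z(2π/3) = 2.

Parameterise the cylinder of radius R = 9 as
    r(θ) = (9 cos θ, 9 sin θ, z(θ)).
The arc-length element is
    ds = sqrt(81 + (dz/dθ)^2) dθ,
so the Lagrangian is L = sqrt(81 + z'^2).
L depends on z' only, not on z or θ, so ∂L/∂z = 0 and
    ∂L/∂z' = z' / sqrt(81 + z'^2).
The Euler-Lagrange equation gives
    d/dθ( z' / sqrt(81 + z'^2) ) = 0,
so z' is constant. Integrating once:
    z(θ) = a θ + b,
a helix on the cylinder (a straight line when the cylinder is unrolled). The constants a, b are determined by the endpoint conditions.
With endpoint conditions z(0) = -3 and z(2π/3) = 2: from z(0) = b we get b = -3, and a·2π/3 + -3 = 2 gives a = 15/(2π), so
    z(θ) = (15/(2π)) θ − 3.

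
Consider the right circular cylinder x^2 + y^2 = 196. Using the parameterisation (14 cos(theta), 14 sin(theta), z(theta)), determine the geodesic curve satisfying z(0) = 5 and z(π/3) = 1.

Parameterise the cylinder of radius R = 14 as
    r(θ) = (14 cos θ, 14 sin θ, z(θ)).
The arc-length element is
    ds = sqrt(196 + (dz/dθ)^2) dθ,
so the Lagrangian is L = sqrt(196 + z'^2).
L depends on z' only, not on z or θ, so ∂L/∂z = 0 and
    ∂L/∂z' = z' / sqrt(196 + z'^2).
The Euler-Lagrange equation gives
    d/dθ( z' / sqrt(196 + z'^2) ) = 0,
so z' is constant. Integrating once:
    z(θ) = a θ + b,
a helix on the cylinder (a straight line when the cylinder is unrolled). The constants a, b are determined by the endpoint conditions.
With endpoint conditions z(0) = 5 and z(π/3) = 1: from z(0) = b we get b = 5, and a·π/3 + 5 = 1 gives a = -12/π, so
    z(θ) = (-12/π) θ + 5.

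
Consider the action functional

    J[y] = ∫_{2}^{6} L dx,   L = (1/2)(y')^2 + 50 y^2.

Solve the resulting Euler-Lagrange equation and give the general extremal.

The Lagrangian is L = (1/2)(y')^2 + 50 y^2.
∂L/∂y = 100y.
∂L/∂y' = y'.
The Euler-Lagrange equation d/dx(∂L/∂y') − ∂L/∂y = 0 becomes:
    y'' - 100 y = 0
General solution: y(x) = A e^(10x) + B e^(-10x), where A and B are arbitrary constants fixed by the endpoint conditions.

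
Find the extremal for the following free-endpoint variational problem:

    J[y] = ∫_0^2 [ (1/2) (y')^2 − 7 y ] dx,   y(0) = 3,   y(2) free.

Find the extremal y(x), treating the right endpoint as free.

The Lagrangian L = (1/2) (y')^2 − 7 y gives
    ∂L/∂y = −7,   ∂L/∂y' = y'.
Euler-Lagrange: d/dx(y') − (−7) = 0, i.e. y'' + 7 = 0, so
    y(x) = −(7/2) x^2 + C1 x + C2.
Fixed left endpoint y(0) = 3 ⇒ C2 = 3.
The right endpoint x = 2 is free, so the natural (transversality) condition is ∂L/∂y' |_{x=2} = 0, i.e. y'(2) = 0.
Compute y'(x) = −7 x + C1, so y'(2) = −14 + C1 = 0 ⇒ C1 = 14.
Therefore the extremal is
    y(x) = −(7/2) x^2 + 14 x + 3.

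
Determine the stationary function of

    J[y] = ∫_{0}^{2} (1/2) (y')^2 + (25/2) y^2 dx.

The Lagrangian is L = (1/2) (y')^2 + (25/2) y^2.
Compute ∂L/∂y = 25y, ∂L/∂y' = y'.
The Euler-Lagrange equation d/dx(∂L/∂y') − ∂L/∂y = 0 reduces to
    y'' − 25 y = 0.
Its general solution is
    y(x) = A e^(5x) + B e^(−5x),
with A, B fixed by the endpoint conditions.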